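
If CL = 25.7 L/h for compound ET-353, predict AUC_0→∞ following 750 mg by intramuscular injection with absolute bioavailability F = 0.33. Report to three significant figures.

AUC_0→∞ = F × Dose / CL
        = 0.33 × 750 / 25.7 = 9.63035 mg/L·h

AUC = 9.63 mg/L·h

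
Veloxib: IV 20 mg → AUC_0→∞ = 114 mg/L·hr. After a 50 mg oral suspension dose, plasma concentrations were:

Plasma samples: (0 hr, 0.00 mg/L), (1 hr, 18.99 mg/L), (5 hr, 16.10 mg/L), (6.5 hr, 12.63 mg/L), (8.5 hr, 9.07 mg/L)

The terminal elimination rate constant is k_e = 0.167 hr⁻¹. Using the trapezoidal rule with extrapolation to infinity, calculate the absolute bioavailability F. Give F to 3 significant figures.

F = 0.622

Trapezoidal AUC_0→8.5 (oral suspension):
  [0→1]: (0.00+18.99)/2 × 1 = 9.495
  [1→5]: (18.99+16.10)/2 × 4 = 70.18
  [5→6.5]: (16.10+12.63)/2 × 1.5 = 21.5475
  [6.5→8.5]: (12.63+9.07)/2 × 2 = 21.7
  Sum = 122.9225 mg/L·hr
Tail: C_last/k_e = 9.07/0.167 = 54.311
AUC_0→∞ (oral suspension) = 122.9225 + 54.311 = 177.2335 mg/L·hr
F = (AUC_ev/D_ev)/(AUC_iv/D_iv) = (177.2335/50)/(114/20) = 3.54467/5.7 = 0.6219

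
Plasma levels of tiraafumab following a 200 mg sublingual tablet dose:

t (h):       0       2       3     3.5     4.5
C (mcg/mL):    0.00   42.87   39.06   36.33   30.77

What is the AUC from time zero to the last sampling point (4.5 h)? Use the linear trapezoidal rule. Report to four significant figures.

AUC = 136.2 mcg/mL·h

Trapezoidal AUC_0→4.5:
  [0→2]: (0.00+42.87)/2 × 2 = 42.87
  [2→3]: (42.87+39.06)/2 × 1 = 40.965
  [3→3.5]: (39.06+36.33)/2 × 0.5 = 18.8475
  [3.5→4.5]: (36.33+30.77)/2 × 1 = 33.55
  Sum = 136.2325 mcg/mL·h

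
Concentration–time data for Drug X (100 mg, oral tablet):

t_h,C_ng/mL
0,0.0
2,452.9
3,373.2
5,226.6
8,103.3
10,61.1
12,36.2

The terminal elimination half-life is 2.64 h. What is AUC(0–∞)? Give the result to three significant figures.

AUC = 2360 ng/mL·h

Trapezoidal AUC_0→12:
  [0→2]: (0.0+452.9)/2 × 2 = 452.9
  [2→3]: (452.9+373.2)/2 × 1 = 413.05
  [3→5]: (373.2+226.6)/2 × 2 = 599.8
  [5→8]: (226.6+103.3)/2 × 3 = 494.85
  [8→10]: (103.3+61.1)/2 × 2 = 164.4
  [10→12]: (61.1+36.2)/2 × 2 = 97.3
  Sum = 2222.3 ng/mL·h
k_e = ln2 / t½ = 0.693147 / 2.64 = 0.2626 h^-1
Extrapolated tail: C_last / k_e = 36.2 / 0.2626 = 137.852
AUC_0→∞ = 2222.3 + 137.852 = 2360.152 ng/mL·h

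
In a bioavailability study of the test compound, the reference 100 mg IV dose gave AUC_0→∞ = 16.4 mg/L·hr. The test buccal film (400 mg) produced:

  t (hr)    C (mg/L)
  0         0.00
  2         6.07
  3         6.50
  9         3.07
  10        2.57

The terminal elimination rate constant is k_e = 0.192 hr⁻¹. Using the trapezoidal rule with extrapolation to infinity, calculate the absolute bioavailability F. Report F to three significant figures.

F = 0.873

Trapezoidal AUC_0→10 (buccal film):
  [0→2]: (0.00+6.07)/2 × 2 = 6.07
  [2→3]: (6.07+6.50)/2 × 1 = 6.285
  [3→9]: (6.50+3.07)/2 × 6 = 28.71
  [9→10]: (3.07+2.57)/2 × 1 = 2.82
  Sum = 43.885 mg/L·hr
Tail: C_last/k_e = 2.57/0.192 = 13.385
AUC_0→∞ (buccal film) = 43.885 + 13.385 = 57.27 mg/L·hr
F = (AUC_ev/D_ev)/(AUC_iv/D_iv) = (57.27/400)/(16.4/100) = 0.143175/0.164 = 0.8730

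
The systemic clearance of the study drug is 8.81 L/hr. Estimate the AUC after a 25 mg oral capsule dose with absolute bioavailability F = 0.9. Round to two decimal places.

AUC = 2.55 mg/L·hr

AUC_0→∞ = F × Dose / CL
        = 0.9 × 25 / 8.81 = 2.55392 mg/L·hr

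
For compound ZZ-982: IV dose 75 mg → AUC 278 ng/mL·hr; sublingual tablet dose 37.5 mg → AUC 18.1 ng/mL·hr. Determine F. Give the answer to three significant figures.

F = (AUC_ev / D_ev) / (AUC_iv / D_iv)
  = (18.1/37.5) / (278/75)
  = 0.482667 / 3.70667 = 0.1302

F = 0.130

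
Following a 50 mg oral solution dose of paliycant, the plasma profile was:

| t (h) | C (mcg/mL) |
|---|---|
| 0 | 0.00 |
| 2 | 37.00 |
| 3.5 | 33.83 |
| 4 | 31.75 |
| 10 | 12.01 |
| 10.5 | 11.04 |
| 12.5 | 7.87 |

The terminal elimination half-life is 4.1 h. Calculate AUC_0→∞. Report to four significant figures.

Trapezoidal AUC_0→12.5:
  [0→2]: (0.00+37.00)/2 × 2 = 37.0
  [2→3.5]: (37.00+33.83)/2 × 1.5 = 53.1225
  [3.5→4]: (33.83+31.75)/2 × 0.5 = 16.395
  [4→10]: (31.75+12.01)/2 × 6 = 131.28
  [10→10.5]: (12.01+11.04)/2 × 0.5 = 5.7625
  [10.5→12.5]: (11.04+7.87)/2 × 2 = 18.91
  Sum = 262.47 mcg/mL·h
k_e = ln2 / t½ = 0.693147 / 4.1 = 0.1691 h^-1
Extrapolated tail: C_last / k_e = 7.87 / 0.1691 = 46.541
AUC_0→∞ = 262.47 + 46.541 = 309.011 mcg/mL·h

AUC = 309.0 mcg/mL·h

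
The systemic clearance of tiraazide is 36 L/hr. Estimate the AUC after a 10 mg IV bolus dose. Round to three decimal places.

AUC_0→∞ = Dose_iv / CL
        = 10 / 36 = 0.277778 mg/L·hr

AUC = 0.278 mg/L·hr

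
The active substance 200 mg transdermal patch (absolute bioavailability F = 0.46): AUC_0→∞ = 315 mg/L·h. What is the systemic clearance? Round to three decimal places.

CL = 0.292 L/h

CL = F × Dose / AUC_0→∞
   = 0.46 × 200 / 315 = 0.292063 L/h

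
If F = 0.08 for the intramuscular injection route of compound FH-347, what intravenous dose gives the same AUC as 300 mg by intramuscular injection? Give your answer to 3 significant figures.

D_iv = 24.0 mg

Systemic exposure from an extravascular dose = F × D_ev, so the equivalent IV dose is F × D_ev.
D_iv = F × D_ev = 0.08 × 300 = 24 mg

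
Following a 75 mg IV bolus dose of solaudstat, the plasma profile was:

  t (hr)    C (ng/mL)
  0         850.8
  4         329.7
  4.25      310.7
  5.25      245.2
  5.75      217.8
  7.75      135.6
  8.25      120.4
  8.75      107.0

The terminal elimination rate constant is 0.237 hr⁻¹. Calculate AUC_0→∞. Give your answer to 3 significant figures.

Trapezoidal AUC_0→8.75:
  [0→4]: (850.8+329.7)/2 × 4 = 2361.0
  [4→4.25]: (329.7+310.7)/2 × 0.25 = 80.05
  [4.25→5.25]: (310.7+245.2)/2 × 1 = 277.95
  [5.25→5.75]: (245.2+217.8)/2 × 0.5 = 115.75
  [5.75→7.75]: (217.8+135.6)/2 × 2 = 353.4
  [7.75→8.25]: (135.6+120.4)/2 × 0.5 = 64.0
  [8.25→8.75]: (120.4+107.0)/2 × 0.5 = 56.85
  Sum = 3309.0 ng/mL·hr
Extrapolated tail: C_last / k_e = 107.0 / 0.237 = 451.477
AUC_0→∞ = 3309.0 + 451.477 = 3760.477 ng/mL·hr

AUC = 3760 ng/mL·hr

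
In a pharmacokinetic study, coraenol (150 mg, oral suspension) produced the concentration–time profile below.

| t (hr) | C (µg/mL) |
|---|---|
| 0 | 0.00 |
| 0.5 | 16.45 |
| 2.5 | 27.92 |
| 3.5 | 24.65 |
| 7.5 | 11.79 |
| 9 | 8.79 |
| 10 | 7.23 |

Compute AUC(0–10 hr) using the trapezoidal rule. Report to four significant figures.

Trapezoidal AUC_0→10:
  [0→0.5]: (0.00+16.45)/2 × 0.5 = 4.1125
  [0.5→2.5]: (16.45+27.92)/2 × 2 = 44.37
  [2.5→3.5]: (27.92+24.65)/2 × 1 = 26.285
  [3.5→7.5]: (24.65+11.79)/2 × 4 = 72.88
  [7.5→9]: (11.79+8.79)/2 × 1.5 = 15.435
  [9→10]: (8.79+7.23)/2 × 1 = 8.01
  Sum = 171.0925 µg/mL·hr

AUC = 171.1 µg/mL·hr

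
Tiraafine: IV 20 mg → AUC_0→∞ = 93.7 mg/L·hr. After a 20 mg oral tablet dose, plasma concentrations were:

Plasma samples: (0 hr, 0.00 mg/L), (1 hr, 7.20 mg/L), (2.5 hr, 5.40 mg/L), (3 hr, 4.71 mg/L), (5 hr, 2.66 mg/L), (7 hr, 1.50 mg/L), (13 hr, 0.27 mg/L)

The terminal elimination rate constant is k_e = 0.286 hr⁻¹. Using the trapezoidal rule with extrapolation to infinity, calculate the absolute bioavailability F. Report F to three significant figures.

Trapezoidal AUC_0→13 (oral tablet):
  [0→1]: (0.00+7.20)/2 × 1 = 3.6
  [1→2.5]: (7.20+5.40)/2 × 1.5 = 9.45
  [2.5→3]: (5.40+4.71)/2 × 0.5 = 2.5275
  [3→5]: (4.71+2.66)/2 × 2 = 7.37
  [5→7]: (2.66+1.50)/2 × 2 = 4.16
  [7→13]: (1.50+0.27)/2 × 6 = 5.31
  Sum = 32.4175 mg/L·hr
Tail: C_last/k_e = 0.27/0.286 = 0.944
AUC_0→∞ (oral tablet) = 32.4175 + 0.944 = 33.3615 mg/L·hr
F = (AUC_ev/D_ev)/(AUC_iv/D_iv) = (33.3615/20)/(93.7/20) = 1.668075/4.685 = 0.3560

F = 0.356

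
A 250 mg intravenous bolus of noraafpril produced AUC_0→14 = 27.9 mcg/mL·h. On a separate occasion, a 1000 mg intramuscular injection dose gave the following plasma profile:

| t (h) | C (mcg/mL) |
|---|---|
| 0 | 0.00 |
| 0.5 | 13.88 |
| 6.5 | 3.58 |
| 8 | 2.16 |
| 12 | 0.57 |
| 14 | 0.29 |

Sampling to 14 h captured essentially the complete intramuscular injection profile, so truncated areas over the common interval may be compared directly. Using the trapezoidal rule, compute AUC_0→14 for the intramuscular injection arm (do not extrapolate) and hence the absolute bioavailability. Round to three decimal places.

Trapezoidal AUC_0→14 (intramuscular injection):
  [0→0.5]: (0.00+13.88)/2 × 0.5 = 3.47
  [0.5→6.5]: (13.88+3.58)/2 × 6 = 52.38
  [6.5→8]: (3.58+2.16)/2 × 1.5 = 4.305
  [8→12]: (2.16+0.57)/2 × 4 = 5.46
  [12→14]: (0.57+0.29)/2 × 2 = 0.86
  Sum = 66.475 mcg/mL·h
F = (AUC_ev/D_ev)/(AUC_iv/D_iv) = (66.475/1000)/(27.9/250) = 0.066475/0.1116 = 0.5957

F = 0.596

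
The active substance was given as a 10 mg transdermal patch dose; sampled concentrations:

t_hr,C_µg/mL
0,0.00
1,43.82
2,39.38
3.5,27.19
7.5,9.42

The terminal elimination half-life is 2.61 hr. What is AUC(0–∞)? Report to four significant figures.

AUC = 222.1 µg/mL·hr

Trapezoidal AUC_0→7.5:
  [0→1]: (0.00+43.82)/2 × 1 = 21.91
  [1→2]: (43.82+39.38)/2 × 1 = 41.6
  [2→3.5]: (39.38+27.19)/2 × 1.5 = 49.9275
  [3.5→7.5]: (27.19+9.42)/2 × 4 = 73.22
  Sum = 186.6575 µg/mL·hr
k_e = ln2 / t½ = 0.693147 / 2.61 = 0.2656 hr^-1
Extrapolated tail: C_last / k_e = 9.42 / 0.2656 = 35.467
AUC_0→∞ = 186.6575 + 35.467 = 222.1245 µg/mL·hr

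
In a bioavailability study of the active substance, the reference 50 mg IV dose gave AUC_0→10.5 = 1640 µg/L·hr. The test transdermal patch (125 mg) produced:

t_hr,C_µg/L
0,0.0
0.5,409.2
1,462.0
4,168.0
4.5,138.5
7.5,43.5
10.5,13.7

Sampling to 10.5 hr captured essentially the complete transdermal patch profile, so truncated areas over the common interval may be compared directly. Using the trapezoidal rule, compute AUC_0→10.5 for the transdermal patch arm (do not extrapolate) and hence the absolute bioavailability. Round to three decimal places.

F = 0.415

Trapezoidal AUC_0→10.5 (transdermal patch):
  [0→0.5]: (0.0+409.2)/2 × 0.5 = 102.3
  [0.5→1]: (409.2+462.0)/2 × 0.5 = 217.8
  [1→4]: (462.0+168.0)/2 × 3 = 945.0
  [4→4.5]: (168.0+138.5)/2 × 0.5 = 76.625
  [4.5→7.5]: (138.5+43.5)/2 × 3 = 273.0
  [7.5→10.5]: (43.5+13.7)/2 × 3 = 85.8
  Sum = 1700.525 µg/L·hr
F = (AUC_ev/D_ev)/(AUC_iv/D_iv) = (1700.525/125)/(1640/50) = 13.6042/32.8 = 0.4148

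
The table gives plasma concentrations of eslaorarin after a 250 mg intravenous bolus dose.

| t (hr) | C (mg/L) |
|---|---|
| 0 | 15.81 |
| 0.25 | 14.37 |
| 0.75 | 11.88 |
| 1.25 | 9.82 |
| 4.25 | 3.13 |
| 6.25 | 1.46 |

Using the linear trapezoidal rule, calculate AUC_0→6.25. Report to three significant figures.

Trapezoidal AUC_0→6.25:
  [0→0.25]: (15.81+14.37)/2 × 0.25 = 3.7725
  [0.25→0.75]: (14.37+11.88)/2 × 0.5 = 6.5625
  [0.75→1.25]: (11.88+9.82)/2 × 0.5 = 5.425
  [1.25→4.25]: (9.82+3.13)/2 × 3 = 19.425
  [4.25→6.25]: (3.13+1.46)/2 × 2 = 4.59
  Sum = 39.775 mg/L·hr

AUC = 39.8 mg/L·hr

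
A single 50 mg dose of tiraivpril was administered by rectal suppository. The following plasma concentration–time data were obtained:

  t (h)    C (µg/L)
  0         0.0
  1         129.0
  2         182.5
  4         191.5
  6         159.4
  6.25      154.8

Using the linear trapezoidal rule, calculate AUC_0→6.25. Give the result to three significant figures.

AUC = 984 µg/L·h

Trapezoidal AUC_0→6.25:
  [0→1]: (0.0+129.0)/2 × 1 = 64.5
  [1→2]: (129.0+182.5)/2 × 1 = 155.75
  [2→4]: (182.5+191.5)/2 × 2 = 374.0
  [4→6]: (191.5+159.4)/2 × 2 = 350.9
  [6→6.25]: (159.4+154.8)/2 × 0.25 = 39.275
  Sum = 984.425 µg/L·h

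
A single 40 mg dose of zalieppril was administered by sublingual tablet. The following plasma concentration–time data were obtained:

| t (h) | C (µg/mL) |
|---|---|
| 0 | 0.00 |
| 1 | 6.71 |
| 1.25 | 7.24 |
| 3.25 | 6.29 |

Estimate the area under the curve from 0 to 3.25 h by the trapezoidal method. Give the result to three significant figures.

Trapezoidal AUC_0→3.25:
  [0→1]: (0.00+6.71)/2 × 1 = 3.355
  [1→1.25]: (6.71+7.24)/2 × 0.25 = 1.74375
  [1.25→3.25]: (7.24+6.29)/2 × 2 = 13.53
  Sum = 18.62875 µg/mL·h

AUC = 18.6 µg/mL·h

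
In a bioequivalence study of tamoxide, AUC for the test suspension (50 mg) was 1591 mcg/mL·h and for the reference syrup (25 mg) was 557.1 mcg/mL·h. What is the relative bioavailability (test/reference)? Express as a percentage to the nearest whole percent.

F_rel = 143%

F_rel = (AUC_test/D_test) / (AUC_ref/D_ref)
      = (1591/50) / (557.1/25)
      = 31.82 / 22.284 = 1.4279 = 142.79%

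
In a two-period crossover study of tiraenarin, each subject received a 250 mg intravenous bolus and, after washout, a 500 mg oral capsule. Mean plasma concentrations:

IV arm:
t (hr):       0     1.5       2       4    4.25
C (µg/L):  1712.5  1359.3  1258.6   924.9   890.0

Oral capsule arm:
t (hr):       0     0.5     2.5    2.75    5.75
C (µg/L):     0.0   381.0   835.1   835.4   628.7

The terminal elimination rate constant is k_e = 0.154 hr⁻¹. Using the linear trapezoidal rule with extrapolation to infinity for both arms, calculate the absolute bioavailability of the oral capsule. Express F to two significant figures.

Trapezoidal AUC_0→4.25 (IV):
  [0→1.5]: (1712.5+1359.3)/2 × 1.5 = 2303.85
  [1.5→2]: (1359.3+1258.6)/2 × 0.5 = 654.475
  [2→4]: (1258.6+924.9)/2 × 2 = 2183.5
  [4→4.25]: (924.9+890.0)/2 × 0.25 = 226.8625
  Sum = 5368.6875 µg/L·hr
IV tail: 890.0/0.154 = 5779.221; AUC_iv,0→∞ = 5368.6875 + 5779.221 = 11147.9085 µg/L·hr
Trapezoidal AUC_0→5.75 (oral capsule):
  [0→0.5]: (0.0+381.0)/2 × 0.5 = 95.25
  [0.5→2.5]: (381.0+835.1)/2 × 2 = 1216.1
  [2.5→2.75]: (835.1+835.4)/2 × 0.25 = 208.8125
  [2.75→5.75]: (835.4+628.7)/2 × 3 = 2196.15
  Sum = 3716.3125 µg/L·hr
oral capsule tail: 628.7/0.154 = 4082.468; AUC_ev,0→∞ = 3716.3125 + 4082.468 = 7798.7805 µg/L·hr
F = (AUC_ev/D_ev)/(AUC_iv/D_iv) = (7798.7805/500)/(11147.9085/250) = 15.597561/44.591634 = 0.3498

F = 0.35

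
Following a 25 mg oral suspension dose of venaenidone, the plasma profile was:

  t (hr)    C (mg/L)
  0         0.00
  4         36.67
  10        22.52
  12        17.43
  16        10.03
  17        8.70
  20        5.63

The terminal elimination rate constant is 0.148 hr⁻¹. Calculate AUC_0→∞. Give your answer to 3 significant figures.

Trapezoidal AUC_0→20:
  [0→4]: (0.00+36.67)/2 × 4 = 73.34
  [4→10]: (36.67+22.52)/2 × 6 = 177.57
  [10→12]: (22.52+17.43)/2 × 2 = 39.95
  [12→16]: (17.43+10.03)/2 × 4 = 54.92
  [16→17]: (10.03+8.70)/2 × 1 = 9.365
  [17→20]: (8.70+5.63)/2 × 3 = 21.495
  Sum = 376.64 mg/L·hr
Extrapolated tail: C_last / k_e = 5.63 / 0.148 = 38.041
AUC_0→∞ = 376.64 + 38.041 = 414.681 mg/L·hr

AUC = 415 mg/L·hr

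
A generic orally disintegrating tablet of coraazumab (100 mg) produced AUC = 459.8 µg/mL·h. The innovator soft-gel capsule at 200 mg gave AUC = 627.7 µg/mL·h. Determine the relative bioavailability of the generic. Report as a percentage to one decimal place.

F_rel = (AUC_test/D_test) / (AUC_ref/D_ref)
      = (459.8/100) / (627.7/200)
      = 4.598 / 3.1385 = 1.4650 = 146.50%

F_rel = 146.5%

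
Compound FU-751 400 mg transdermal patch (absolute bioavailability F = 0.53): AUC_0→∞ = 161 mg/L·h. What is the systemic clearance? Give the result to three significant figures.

CL = F × Dose / AUC_0→∞
   = 0.53 × 400 / 161 = 1.31677 L/h

CL = 1.32 L/h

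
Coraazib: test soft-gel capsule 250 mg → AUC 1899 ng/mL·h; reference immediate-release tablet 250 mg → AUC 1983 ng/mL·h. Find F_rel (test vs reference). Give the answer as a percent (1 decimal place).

F_rel = 95.8%

F_rel = (AUC_test/D_test) / (AUC_ref/D_ref)
      = (1899/250) / (1983/250)
      = 7.596 / 7.932 = 0.9576 = 95.76%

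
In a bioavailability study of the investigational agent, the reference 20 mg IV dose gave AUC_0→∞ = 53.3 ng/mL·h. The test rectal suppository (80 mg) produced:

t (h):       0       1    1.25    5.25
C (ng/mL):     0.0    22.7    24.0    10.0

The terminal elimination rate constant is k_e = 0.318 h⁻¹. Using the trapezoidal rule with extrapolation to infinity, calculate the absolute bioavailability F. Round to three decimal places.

Trapezoidal AUC_0→5.25 (rectal suppository):
  [0→1]: (0.0+22.7)/2 × 1 = 11.35
  [1→1.25]: (22.7+24.0)/2 × 0.25 = 5.8375
  [1.25→5.25]: (24.0+10.0)/2 × 4 = 68.0
  Sum = 85.1875 ng/mL·h
Tail: C_last/k_e = 10.0/0.318 = 31.447
AUC_0→∞ (rectal suppository) = 85.1875 + 31.447 = 116.6345 ng/mL·h
F = (AUC_ev/D_ev)/(AUC_iv/D_iv) = (116.6345/80)/(53.3/20) = 1.45793/2.665 = 0.5471

F = 0.547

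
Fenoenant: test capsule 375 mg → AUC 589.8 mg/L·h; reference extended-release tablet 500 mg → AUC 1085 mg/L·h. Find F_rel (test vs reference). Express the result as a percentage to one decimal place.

F_rel = 72.5%

F_rel = (AUC_test/D_test) / (AUC_ref/D_ref)
      = (589.8/375) / (1085/500)
      = 1.5728 / 2.17 = 0.7248 = 72.48%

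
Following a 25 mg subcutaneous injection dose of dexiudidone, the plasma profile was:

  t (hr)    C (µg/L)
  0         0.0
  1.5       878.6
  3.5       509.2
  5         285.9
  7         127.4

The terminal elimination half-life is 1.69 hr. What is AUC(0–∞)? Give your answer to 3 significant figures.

Trapezoidal AUC_0→7:
  [0→1.5]: (0.0+878.6)/2 × 1.5 = 658.95
  [1.5→3.5]: (878.6+509.2)/2 × 2 = 1387.8
  [3.5→5]: (509.2+285.9)/2 × 1.5 = 596.325
  [5→7]: (285.9+127.4)/2 × 2 = 413.3
  Sum = 3056.375 µg/L·hr
k_e = ln2 / t½ = 0.693147 / 1.69 = 0.4101 hr^-1
Extrapolated tail: C_last / k_e = 127.4 / 0.4101 = 310.656
AUC_0→∞ = 3056.375 + 310.656 = 3367.031 µg/L·hr

AUC = 3370 µg/L·hr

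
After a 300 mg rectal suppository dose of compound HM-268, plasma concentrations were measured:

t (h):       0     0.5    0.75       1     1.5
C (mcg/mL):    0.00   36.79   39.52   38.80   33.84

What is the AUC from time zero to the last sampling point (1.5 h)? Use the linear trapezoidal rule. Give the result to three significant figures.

Trapezoidal AUC_0→1.5:
  [0→0.5]: (0.00+36.79)/2 × 0.5 = 9.1975
  [0.5→0.75]: (36.79+39.52)/2 × 0.25 = 9.53875
  [0.75→1]: (39.52+38.80)/2 × 0.25 = 9.79
  [1→1.5]: (38.80+33.84)/2 × 0.5 = 18.16
  Sum = 46.68625 mcg/mL·h

AUC = 46.7 mcg/mL·h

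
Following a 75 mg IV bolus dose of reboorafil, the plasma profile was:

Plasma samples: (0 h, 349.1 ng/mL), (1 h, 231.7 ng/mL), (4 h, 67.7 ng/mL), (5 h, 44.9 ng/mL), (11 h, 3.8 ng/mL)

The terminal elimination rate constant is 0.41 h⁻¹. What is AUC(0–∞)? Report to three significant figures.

AUC = 951 ng/mL·h

Trapezoidal AUC_0→11:
  [0→1]: (349.1+231.7)/2 × 1 = 290.4
  [1→4]: (231.7+67.7)/2 × 3 = 449.1
  [4→5]: (67.7+44.9)/2 × 1 = 56.3
  [5→11]: (44.9+3.8)/2 × 6 = 146.1
  Sum = 941.9 ng/mL·h
Extrapolated tail: C_last / k_e = 3.8 / 0.41 = 9.268
AUC_0→∞ = 941.9 + 9.268 = 951.168 ng/mL·h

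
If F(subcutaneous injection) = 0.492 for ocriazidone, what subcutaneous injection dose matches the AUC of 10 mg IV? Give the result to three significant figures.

D_subcutaneous = 20.3 mg

For equal systemic exposure: F × D_ev = D_iv
D_ev = D_iv / F = 10 / 0.492 = 20.3252 mg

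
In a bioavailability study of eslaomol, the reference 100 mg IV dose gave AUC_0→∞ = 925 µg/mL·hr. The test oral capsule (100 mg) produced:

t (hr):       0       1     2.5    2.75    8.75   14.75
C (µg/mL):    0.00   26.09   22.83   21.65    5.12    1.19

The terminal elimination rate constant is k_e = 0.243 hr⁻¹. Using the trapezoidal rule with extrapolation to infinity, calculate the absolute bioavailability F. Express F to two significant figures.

F = 0.17

Trapezoidal AUC_0→14.75 (oral capsule):
  [0→1]: (0.00+26.09)/2 × 1 = 13.045
  [1→2.5]: (26.09+22.83)/2 × 1.5 = 36.69
  [2.5→2.75]: (22.83+21.65)/2 × 0.25 = 5.56
  [2.75→8.75]: (21.65+5.12)/2 × 6 = 80.31
  [8.75→14.75]: (5.12+1.19)/2 × 6 = 18.93
  Sum = 154.535 µg/mL·hr
Tail: C_last/k_e = 1.19/0.243 = 4.897
AUC_0→∞ (oral capsule) = 154.535 + 4.897 = 159.432 µg/mL·hr
F = (AUC_ev/D_ev)/(AUC_iv/D_iv) = (159.432/100)/(925/100) = 1.59432/9.25 = 0.1724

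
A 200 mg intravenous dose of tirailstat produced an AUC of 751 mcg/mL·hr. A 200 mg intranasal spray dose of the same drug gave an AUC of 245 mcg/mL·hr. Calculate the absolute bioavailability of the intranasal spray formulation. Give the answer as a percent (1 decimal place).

F = (AUC_ev / D_ev) / (AUC_iv / D_iv)
  = (245/200) / (751/200)
  = 1.225 / 3.755 = 0.3262
  = 32.62%

F = 32.6%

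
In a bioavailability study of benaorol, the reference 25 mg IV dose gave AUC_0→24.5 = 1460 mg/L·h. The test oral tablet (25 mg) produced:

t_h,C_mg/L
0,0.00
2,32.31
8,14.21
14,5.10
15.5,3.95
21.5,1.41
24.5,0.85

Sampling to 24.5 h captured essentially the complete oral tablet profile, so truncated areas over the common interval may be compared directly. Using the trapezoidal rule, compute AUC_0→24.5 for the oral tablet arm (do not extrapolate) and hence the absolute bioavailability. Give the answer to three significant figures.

Trapezoidal AUC_0→24.5 (oral tablet):
  [0→2]: (0.00+32.31)/2 × 2 = 32.31
  [2→8]: (32.31+14.21)/2 × 6 = 139.56
  [8→14]: (14.21+5.10)/2 × 6 = 57.93
  [14→15.5]: (5.10+3.95)/2 × 1.5 = 6.7875
  [15.5→21.5]: (3.95+1.41)/2 × 6 = 16.08
  [21.5→24.5]: (1.41+0.85)/2 × 3 = 3.39
  Sum = 256.0575 mg/L·h
F = (AUC_ev/D_ev)/(AUC_iv/D_iv) = (256.0575/25)/(1460/25) = 10.2423/58.4 = 0.1754

F = 0.175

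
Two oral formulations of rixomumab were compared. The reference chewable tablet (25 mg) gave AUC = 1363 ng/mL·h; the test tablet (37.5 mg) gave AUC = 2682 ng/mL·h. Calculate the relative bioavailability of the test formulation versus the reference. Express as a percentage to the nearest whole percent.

F_rel = (AUC_test/D_test) / (AUC_ref/D_ref)
      = (2682/37.5) / (1363/25)
      = 71.52 / 54.52 = 1.3118 = 131.18%

F_rel = 131%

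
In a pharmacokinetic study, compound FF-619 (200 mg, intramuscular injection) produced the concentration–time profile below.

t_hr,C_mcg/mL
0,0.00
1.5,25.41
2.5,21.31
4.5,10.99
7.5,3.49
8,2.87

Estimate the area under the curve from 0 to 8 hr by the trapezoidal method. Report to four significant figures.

AUC = 98.03 mcg/mL·hr

Trapezoidal AUC_0→8:
  [0→1.5]: (0.00+25.41)/2 × 1.5 = 19.0575
  [1.5→2.5]: (25.41+21.31)/2 × 1 = 23.36
  [2.5→4.5]: (21.31+10.99)/2 × 2 = 32.3
  [4.5→7.5]: (10.99+3.49)/2 × 3 = 21.72
  [7.5→8]: (3.49+2.87)/2 × 0.5 = 1.59
  Sum = 98.0275 mcg/mL·hr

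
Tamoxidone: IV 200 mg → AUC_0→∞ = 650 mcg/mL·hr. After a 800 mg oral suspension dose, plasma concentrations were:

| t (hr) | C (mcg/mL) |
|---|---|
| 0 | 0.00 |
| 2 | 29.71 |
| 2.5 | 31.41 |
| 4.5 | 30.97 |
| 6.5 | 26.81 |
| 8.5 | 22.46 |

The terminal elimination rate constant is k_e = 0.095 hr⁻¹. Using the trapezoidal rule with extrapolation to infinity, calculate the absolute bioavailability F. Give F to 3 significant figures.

F = 0.173

Trapezoidal AUC_0→8.5 (oral suspension):
  [0→2]: (0.00+29.71)/2 × 2 = 29.71
  [2→2.5]: (29.71+31.41)/2 × 0.5 = 15.28
  [2.5→4.5]: (31.41+30.97)/2 × 2 = 62.38
  [4.5→6.5]: (30.97+26.81)/2 × 2 = 57.78
  [6.5→8.5]: (26.81+22.46)/2 × 2 = 49.27
  Sum = 214.42 mcg/mL·hr
Tail: C_last/k_e = 22.46/0.095 = 236.421
AUC_0→∞ (oral suspension) = 214.42 + 236.421 = 450.841 mcg/mL·hr
F = (AUC_ev/D_ev)/(AUC_iv/D_iv) = (450.841/800)/(650/200) = 0.56355125/3.25 = 0.1734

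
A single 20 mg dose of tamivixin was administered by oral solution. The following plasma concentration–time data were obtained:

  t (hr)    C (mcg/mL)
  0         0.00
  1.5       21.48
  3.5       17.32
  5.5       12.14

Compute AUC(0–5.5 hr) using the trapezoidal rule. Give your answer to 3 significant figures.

Trapezoidal AUC_0→5.5:
  [0→1.5]: (0.00+21.48)/2 × 1.5 = 16.11
  [1.5→3.5]: (21.48+17.32)/2 × 2 = 38.8
  [3.5→5.5]: (17.32+12.14)/2 × 2 = 29.46
  Sum = 84.37 mcg/mL·hr

AUC = 84.4 mcg/mL·hr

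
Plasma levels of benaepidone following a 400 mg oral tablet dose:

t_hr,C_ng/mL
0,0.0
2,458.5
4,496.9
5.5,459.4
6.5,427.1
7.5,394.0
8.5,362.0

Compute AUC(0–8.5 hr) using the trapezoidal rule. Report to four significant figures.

Trapezoidal AUC_0→8.5:
  [0→2]: (0.0+458.5)/2 × 2 = 458.5
  [2→4]: (458.5+496.9)/2 × 2 = 955.4
  [4→5.5]: (496.9+459.4)/2 × 1.5 = 717.225
  [5.5→6.5]: (459.4+427.1)/2 × 1 = 443.25
  [6.5→7.5]: (427.1+394.0)/2 × 1 = 410.55
  [7.5→8.5]: (394.0+362.0)/2 × 1 = 378.0
  Sum = 3362.925 ng/mL·hr

AUC = 3363 ng/mL·hr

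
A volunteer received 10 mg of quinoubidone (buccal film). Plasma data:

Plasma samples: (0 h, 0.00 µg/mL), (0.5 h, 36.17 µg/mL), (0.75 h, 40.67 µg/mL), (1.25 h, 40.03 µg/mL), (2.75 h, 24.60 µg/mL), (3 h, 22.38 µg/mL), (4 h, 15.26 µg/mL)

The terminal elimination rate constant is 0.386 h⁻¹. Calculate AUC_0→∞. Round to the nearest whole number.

AUC = 152 µg/mL·h

Trapezoidal AUC_0→4:
  [0→0.5]: (0.00+36.17)/2 × 0.5 = 9.0425
  [0.5→0.75]: (36.17+40.67)/2 × 0.25 = 9.605
  [0.75→1.25]: (40.67+40.03)/2 × 0.5 = 20.175
  [1.25→2.75]: (40.03+24.60)/2 × 1.5 = 48.4725
  [2.75→3]: (24.60+22.38)/2 × 0.25 = 5.8725
  [3→4]: (22.38+15.26)/2 × 1 = 18.82
  Sum = 111.9875 µg/mL·h
Extrapolated tail: C_last / k_e = 15.26 / 0.386 = 39.534
AUC_0→∞ = 111.9875 + 39.534 = 151.5215 µg/mL·h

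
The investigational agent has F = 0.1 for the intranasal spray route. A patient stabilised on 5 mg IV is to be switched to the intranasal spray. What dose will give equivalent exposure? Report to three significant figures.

For equal systemic exposure: F × D_ev = D_iv
D_ev = D_iv / F = 5 / 0.1 = 50 mg

D_intranasal = 50.0 mg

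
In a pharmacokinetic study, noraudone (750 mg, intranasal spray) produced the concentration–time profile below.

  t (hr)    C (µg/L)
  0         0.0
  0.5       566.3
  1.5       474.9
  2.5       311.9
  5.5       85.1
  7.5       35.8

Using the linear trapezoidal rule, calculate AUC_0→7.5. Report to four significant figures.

AUC = 1772 µg/L·hr

Trapezoidal AUC_0→7.5:
  [0→0.5]: (0.0+566.3)/2 × 0.5 = 141.575
  [0.5→1.5]: (566.3+474.9)/2 × 1 = 520.6
  [1.5→2.5]: (474.9+311.9)/2 × 1 = 393.4
  [2.5→5.5]: (311.9+85.1)/2 × 3 = 595.5
  [5.5→7.5]: (85.1+35.8)/2 × 2 = 120.9
  Sum = 1771.975 µg/L·hr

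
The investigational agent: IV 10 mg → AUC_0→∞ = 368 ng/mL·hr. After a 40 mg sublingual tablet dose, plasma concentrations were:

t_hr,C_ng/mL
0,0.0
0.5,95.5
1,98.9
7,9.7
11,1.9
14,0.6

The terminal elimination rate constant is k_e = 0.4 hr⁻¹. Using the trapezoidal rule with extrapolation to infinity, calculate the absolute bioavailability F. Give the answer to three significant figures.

F = 0.290

Trapezoidal AUC_0→14 (sublingual tablet):
  [0→0.5]: (0.0+95.5)/2 × 0.5 = 23.875
  [0.5→1]: (95.5+98.9)/2 × 0.5 = 48.6
  [1→7]: (98.9+9.7)/2 × 6 = 325.8
  [7→11]: (9.7+1.9)/2 × 4 = 23.2
  [11→14]: (1.9+0.6)/2 × 3 = 3.75
  Sum = 425.225 ng/mL·hr
Tail: C_last/k_e = 0.6/0.4 = 1.500
AUC_0→∞ (sublingual tablet) = 425.225 + 1.500 = 426.725 ng/mL·hr
F = (AUC_ev/D_ev)/(AUC_iv/D_iv) = (426.725/40)/(368/10) = 10.668125/36.8 = 0.2899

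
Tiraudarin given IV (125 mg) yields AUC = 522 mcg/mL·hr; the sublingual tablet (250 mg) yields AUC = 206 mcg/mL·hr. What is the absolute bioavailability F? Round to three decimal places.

F = 0.197

F = (AUC_ev / D_ev) / (AUC_iv / D_iv)
  = (206/250) / (522/125)
  = 0.824 / 4.176 = 0.1973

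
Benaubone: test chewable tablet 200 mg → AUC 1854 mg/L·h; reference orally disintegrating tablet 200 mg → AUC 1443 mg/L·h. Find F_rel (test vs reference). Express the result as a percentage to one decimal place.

F_rel = (AUC_test/D_test) / (AUC_ref/D_ref)
      = (1854/200) / (1443/200)
      = 9.27 / 7.215 = 1.2848 = 128.48%

F_rel = 128.5%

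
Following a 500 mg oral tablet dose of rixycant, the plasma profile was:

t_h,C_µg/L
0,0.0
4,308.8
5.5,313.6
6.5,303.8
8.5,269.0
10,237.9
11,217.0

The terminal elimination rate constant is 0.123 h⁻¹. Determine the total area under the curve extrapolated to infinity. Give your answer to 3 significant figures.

AUC = 4340 µg/L·h

Trapezoidal AUC_0→11:
  [0→4]: (0.0+308.8)/2 × 4 = 617.6
  [4→5.5]: (308.8+313.6)/2 × 1.5 = 466.8
  [5.5→6.5]: (313.6+303.8)/2 × 1 = 308.7
  [6.5→8.5]: (303.8+269.0)/2 × 2 = 572.8
  [8.5→10]: (269.0+237.9)/2 × 1.5 = 380.175
  [10→11]: (237.9+217.0)/2 × 1 = 227.45
  Sum = 2573.525 µg/L·h
Extrapolated tail: C_last / k_e = 217.0 / 0.123 = 1764.228
AUC_0→∞ = 2573.525 + 1764.228 = 4337.753 µg/L·h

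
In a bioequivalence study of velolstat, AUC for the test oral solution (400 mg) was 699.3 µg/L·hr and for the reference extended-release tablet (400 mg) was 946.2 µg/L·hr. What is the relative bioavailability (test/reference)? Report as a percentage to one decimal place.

F_rel = (AUC_test/D_test) / (AUC_ref/D_ref)
      = (699.3/400) / (946.2/400)
      = 1.74825 / 2.3655 = 0.7391 = 73.91%

F_rel = 73.9%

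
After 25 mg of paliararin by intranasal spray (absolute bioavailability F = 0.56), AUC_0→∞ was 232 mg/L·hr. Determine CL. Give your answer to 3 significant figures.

CL = 0.0603 L/hr

CL = F × Dose / AUC_0→∞
   = 0.56 × 25 / 232 = 0.0603448 L/hr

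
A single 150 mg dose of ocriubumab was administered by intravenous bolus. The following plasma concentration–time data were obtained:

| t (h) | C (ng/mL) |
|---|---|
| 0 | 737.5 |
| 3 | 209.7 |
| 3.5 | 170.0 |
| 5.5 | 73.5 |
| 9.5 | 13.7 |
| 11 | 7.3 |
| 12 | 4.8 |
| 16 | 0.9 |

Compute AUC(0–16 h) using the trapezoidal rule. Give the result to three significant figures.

AUC = 1970 ng/mL·h

Trapezoidal AUC_0→16:
  [0→3]: (737.5+209.7)/2 × 3 = 1420.8
  [3→3.5]: (209.7+170.0)/2 × 0.5 = 94.925
  [3.5→5.5]: (170.0+73.5)/2 × 2 = 243.5
  [5.5→9.5]: (73.5+13.7)/2 × 4 = 174.4
  [9.5→11]: (13.7+7.3)/2 × 1.5 = 15.75
  [11→12]: (7.3+4.8)/2 × 1 = 6.05
  [12→16]: (4.8+0.9)/2 × 4 = 11.4
  Sum = 1966.825 ng/mL·h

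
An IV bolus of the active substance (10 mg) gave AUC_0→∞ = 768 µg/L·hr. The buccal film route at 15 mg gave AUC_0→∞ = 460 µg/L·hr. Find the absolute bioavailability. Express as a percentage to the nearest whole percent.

F = 40%

F = (AUC_ev / D_ev) / (AUC_iv / D_iv)
  = (460/15) / (768/10)
  = 30.6667 / 76.8 = 0.3993
  = 39.93%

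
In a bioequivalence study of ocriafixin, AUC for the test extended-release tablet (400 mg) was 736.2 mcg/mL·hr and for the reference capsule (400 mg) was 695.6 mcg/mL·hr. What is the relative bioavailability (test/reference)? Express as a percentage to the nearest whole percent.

F_rel = 106%

F_rel = (AUC_test/D_test) / (AUC_ref/D_ref)
      = (736.2/400) / (695.6/400)
      = 1.8405 / 1.739 = 1.0584 = 105.84%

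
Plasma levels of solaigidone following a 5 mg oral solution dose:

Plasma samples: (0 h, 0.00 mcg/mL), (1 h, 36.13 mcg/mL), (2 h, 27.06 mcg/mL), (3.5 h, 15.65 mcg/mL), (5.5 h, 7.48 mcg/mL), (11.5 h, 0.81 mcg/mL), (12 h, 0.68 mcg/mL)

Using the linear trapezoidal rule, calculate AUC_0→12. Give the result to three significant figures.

Trapezoidal AUC_0→12:
  [0→1]: (0.00+36.13)/2 × 1 = 18.065
  [1→2]: (36.13+27.06)/2 × 1 = 31.595
  [2→3.5]: (27.06+15.65)/2 × 1.5 = 32.0325
  [3.5→5.5]: (15.65+7.48)/2 × 2 = 23.13
  [5.5→11.5]: (7.48+0.81)/2 × 6 = 24.87
  [11.5→12]: (0.81+0.68)/2 × 0.5 = 0.3725
  Sum = 130.065 mcg/mL·h

AUC = 130 mcg/mL·h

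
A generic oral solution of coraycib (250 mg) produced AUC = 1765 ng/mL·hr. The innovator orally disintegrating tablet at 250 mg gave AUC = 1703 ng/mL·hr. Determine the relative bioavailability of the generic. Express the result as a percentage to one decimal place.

F_rel = 103.6%

F_rel = (AUC_test/D_test) / (AUC_ref/D_ref)
      = (1765/250) / (1703/250)
      = 7.06 / 6.812 = 1.0364 = 103.64%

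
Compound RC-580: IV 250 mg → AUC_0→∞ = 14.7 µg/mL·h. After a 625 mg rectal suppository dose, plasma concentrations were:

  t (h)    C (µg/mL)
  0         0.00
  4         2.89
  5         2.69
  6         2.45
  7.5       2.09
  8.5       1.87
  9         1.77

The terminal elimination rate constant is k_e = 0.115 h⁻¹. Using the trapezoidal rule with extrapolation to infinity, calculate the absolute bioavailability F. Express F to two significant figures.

Trapezoidal AUC_0→9 (rectal suppository):
  [0→4]: (0.00+2.89)/2 × 4 = 5.78
  [4→5]: (2.89+2.69)/2 × 1 = 2.79
  [5→6]: (2.69+2.45)/2 × 1 = 2.57
  [6→7.5]: (2.45+2.09)/2 × 1.5 = 3.405
  [7.5→8.5]: (2.09+1.87)/2 × 1 = 1.98
  [8.5→9]: (1.87+1.77)/2 × 0.5 = 0.91
  Sum = 17.435 µg/mL·h
Tail: C_last/k_e = 1.77/0.115 = 15.391
AUC_0→∞ (rectal suppository) = 17.435 + 15.391 = 32.826 µg/mL·h
F = (AUC_ev/D_ev)/(AUC_iv/D_iv) = (32.826/625)/(14.7/250) = 0.0525216/0.0588 = 0.8932

F = 0.89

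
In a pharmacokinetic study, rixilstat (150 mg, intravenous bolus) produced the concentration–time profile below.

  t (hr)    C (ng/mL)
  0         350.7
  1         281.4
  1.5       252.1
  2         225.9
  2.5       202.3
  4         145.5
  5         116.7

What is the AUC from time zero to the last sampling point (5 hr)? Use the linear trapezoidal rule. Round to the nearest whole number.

AUC = 1068 ng/mL·hr

Trapezoidal AUC_0→5:
  [0→1]: (350.7+281.4)/2 × 1 = 316.05
  [1→1.5]: (281.4+252.1)/2 × 0.5 = 133.375
  [1.5→2]: (252.1+225.9)/2 × 0.5 = 119.5
  [2→2.5]: (225.9+202.3)/2 × 0.5 = 107.05
  [2.5→4]: (202.3+145.5)/2 × 1.5 = 260.85
  [4→5]: (145.5+116.7)/2 × 1 = 131.1
  Sum = 1067.925 ng/mL·hr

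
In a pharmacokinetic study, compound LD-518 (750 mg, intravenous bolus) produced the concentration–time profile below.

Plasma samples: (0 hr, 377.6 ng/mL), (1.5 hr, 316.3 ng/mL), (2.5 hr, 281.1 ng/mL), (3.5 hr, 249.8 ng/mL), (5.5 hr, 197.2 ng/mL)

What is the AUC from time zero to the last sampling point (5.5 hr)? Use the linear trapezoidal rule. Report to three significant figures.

Trapezoidal AUC_0→5.5:
  [0→1.5]: (377.6+316.3)/2 × 1.5 = 520.425
  [1.5→2.5]: (316.3+281.1)/2 × 1 = 298.7
  [2.5→3.5]: (281.1+249.8)/2 × 1 = 265.45
  [3.5→5.5]: (249.8+197.2)/2 × 2 = 447.0
  Sum = 1531.575 ng/mL·hr

AUC = 1530 ng/mL·hr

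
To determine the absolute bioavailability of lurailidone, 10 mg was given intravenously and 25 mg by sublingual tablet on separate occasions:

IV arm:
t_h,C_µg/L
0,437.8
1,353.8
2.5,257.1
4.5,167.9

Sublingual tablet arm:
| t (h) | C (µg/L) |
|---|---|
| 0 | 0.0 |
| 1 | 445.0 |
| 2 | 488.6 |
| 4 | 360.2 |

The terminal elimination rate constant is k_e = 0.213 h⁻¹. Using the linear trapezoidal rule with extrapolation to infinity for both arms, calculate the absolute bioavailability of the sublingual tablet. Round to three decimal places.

F = 0.625

Trapezoidal AUC_0→4.5 (IV):
  [0→1]: (437.8+353.8)/2 × 1 = 395.8
  [1→2.5]: (353.8+257.1)/2 × 1.5 = 458.175
  [2.5→4.5]: (257.1+167.9)/2 × 2 = 425.0
  Sum = 1278.975 µg/L·h
IV tail: 167.9/0.213 = 788.263; AUC_iv,0→∞ = 1278.975 + 788.263 = 2067.238 µg/L·h
Trapezoidal AUC_0→4 (sublingual tablet):
  [0→1]: (0.0+445.0)/2 × 1 = 222.5
  [1→2]: (445.0+488.6)/2 × 1 = 466.8
  [2→4]: (488.6+360.2)/2 × 2 = 848.8
  Sum = 1538.1 µg/L·h
sublingual tablet tail: 360.2/0.213 = 1691.080; AUC_ev,0→∞ = 1538.1 + 1691.080 = 3229.18 µg/L·h
F = (AUC_ev/D_ev)/(AUC_iv/D_iv) = (3229.18/25)/(2067.238/10) = 129.1672/206.7238 = 0.6248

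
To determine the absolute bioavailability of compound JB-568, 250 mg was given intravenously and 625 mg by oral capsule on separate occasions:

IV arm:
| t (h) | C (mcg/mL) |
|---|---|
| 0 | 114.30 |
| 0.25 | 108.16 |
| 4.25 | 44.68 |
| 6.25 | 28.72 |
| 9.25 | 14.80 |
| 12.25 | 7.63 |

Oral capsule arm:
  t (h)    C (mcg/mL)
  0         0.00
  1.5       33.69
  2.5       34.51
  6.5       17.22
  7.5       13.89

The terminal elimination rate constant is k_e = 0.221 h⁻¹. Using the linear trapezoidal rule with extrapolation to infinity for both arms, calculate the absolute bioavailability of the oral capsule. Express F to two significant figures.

F = 0.18

Trapezoidal AUC_0→12.25 (IV):
  [0→0.25]: (114.30+108.16)/2 × 0.25 = 27.8075
  [0.25→4.25]: (108.16+44.68)/2 × 4 = 305.68
  [4.25→6.25]: (44.68+28.72)/2 × 2 = 73.4
  [6.25→9.25]: (28.72+14.80)/2 × 3 = 65.28
  [9.25→12.25]: (14.80+7.63)/2 × 3 = 33.645
  Sum = 505.8125 mcg/mL·h
IV tail: 7.63/0.221 = 34.525; AUC_iv,0→∞ = 505.8125 + 34.525 = 540.3375 mcg/mL·h
Trapezoidal AUC_0→7.5 (oral capsule):
  [0→1.5]: (0.00+33.69)/2 × 1.5 = 25.2675
  [1.5→2.5]: (33.69+34.51)/2 × 1 = 34.1
  [2.5→6.5]: (34.51+17.22)/2 × 4 = 103.46
  [6.5→7.5]: (17.22+13.89)/2 × 1 = 15.555
  Sum = 178.3825 mcg/mL·h
oral capsule tail: 13.89/0.221 = 62.851; AUC_ev,0→∞ = 178.3825 + 62.851 = 241.2335 mcg/mL·h
F = (AUC_ev/D_ev)/(AUC_iv/D_iv) = (241.2335/625)/(540.3375/250) = 0.3859736/2.16135 = 0.1786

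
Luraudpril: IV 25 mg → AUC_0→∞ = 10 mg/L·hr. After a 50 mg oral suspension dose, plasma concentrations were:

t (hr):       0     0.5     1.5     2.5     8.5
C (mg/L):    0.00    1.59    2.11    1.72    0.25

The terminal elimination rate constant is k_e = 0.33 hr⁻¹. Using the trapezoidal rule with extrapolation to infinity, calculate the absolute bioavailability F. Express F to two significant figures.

Trapezoidal AUC_0→8.5 (oral suspension):
  [0→0.5]: (0.00+1.59)/2 × 0.5 = 0.3975
  [0.5→1.5]: (1.59+2.11)/2 × 1 = 1.85
  [1.5→2.5]: (2.11+1.72)/2 × 1 = 1.915
  [2.5→8.5]: (1.72+0.25)/2 × 6 = 5.91
  Sum = 10.0725 mg/L·hr
Tail: C_last/k_e = 0.25/0.33 = 0.758
AUC_0→∞ (oral suspension) = 10.0725 + 0.758 = 10.8305 mg/L·hr
F = (AUC_ev/D_ev)/(AUC_iv/D_iv) = (10.8305/50)/(10/25) = 0.21661/0.4 = 0.5415

F = 0.54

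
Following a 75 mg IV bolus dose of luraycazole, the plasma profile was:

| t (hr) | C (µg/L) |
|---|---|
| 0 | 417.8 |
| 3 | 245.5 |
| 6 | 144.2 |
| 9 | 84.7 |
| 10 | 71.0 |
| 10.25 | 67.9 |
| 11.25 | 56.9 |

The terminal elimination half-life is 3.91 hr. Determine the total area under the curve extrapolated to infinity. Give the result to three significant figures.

Trapezoidal AUC_0→11.25:
  [0→3]: (417.8+245.5)/2 × 3 = 994.95
  [3→6]: (245.5+144.2)/2 × 3 = 584.55
  [6→9]: (144.2+84.7)/2 × 3 = 343.35
  [9→10]: (84.7+71.0)/2 × 1 = 77.85
  [10→10.25]: (71.0+67.9)/2 × 0.25 = 17.3625
  [10.25→11.25]: (67.9+56.9)/2 × 1 = 62.4
  Sum = 2080.4625 µg/L·hr
k_e = ln2 / t½ = 0.693147 / 3.91 = 0.1773 hr^-1
Extrapolated tail: C_last / k_e = 56.9 / 0.1773 = 320.925
AUC_0→∞ = 2080.4625 + 320.925 = 2401.3875 µg/L·hr

AUC = 2400 µg/L·hr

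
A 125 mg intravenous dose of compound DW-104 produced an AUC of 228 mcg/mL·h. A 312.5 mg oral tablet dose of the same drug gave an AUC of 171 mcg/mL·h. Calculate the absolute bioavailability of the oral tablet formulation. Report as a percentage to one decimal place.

F = (AUC_ev / D_ev) / (AUC_iv / D_iv)
  = (171/312.5) / (228/125)
  = 0.5472 / 1.824 = 0.3000
  = 30.00%

F = 30.0%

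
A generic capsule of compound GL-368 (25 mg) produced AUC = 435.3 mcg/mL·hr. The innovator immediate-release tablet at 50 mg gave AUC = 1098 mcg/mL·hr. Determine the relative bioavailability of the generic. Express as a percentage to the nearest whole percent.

F_rel = (AUC_test/D_test) / (AUC_ref/D_ref)
      = (435.3/25) / (1098/50)
      = 17.412 / 21.96 = 0.7929 = 79.29%

F_rel = 79%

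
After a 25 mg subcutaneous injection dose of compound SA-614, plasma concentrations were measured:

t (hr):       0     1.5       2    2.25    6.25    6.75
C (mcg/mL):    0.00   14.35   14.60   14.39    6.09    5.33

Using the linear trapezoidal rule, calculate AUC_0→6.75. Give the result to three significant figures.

AUC = 65.4 mcg/mL·hr

Trapezoidal AUC_0→6.75:
  [0→1.5]: (0.00+14.35)/2 × 1.5 = 10.7625
  [1.5→2]: (14.35+14.60)/2 × 0.5 = 7.2375
  [2→2.25]: (14.60+14.39)/2 × 0.25 = 3.62375
  [2.25→6.25]: (14.39+6.09)/2 × 4 = 40.96
  [6.25→6.75]: (6.09+5.33)/2 × 0.5 = 2.855
  Sum = 65.43875 mcg/mL·hr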